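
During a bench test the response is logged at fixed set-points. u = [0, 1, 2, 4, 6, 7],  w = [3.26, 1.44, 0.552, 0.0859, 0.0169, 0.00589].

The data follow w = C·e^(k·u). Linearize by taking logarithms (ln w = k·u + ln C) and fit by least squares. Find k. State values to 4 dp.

Linearized form: ln w = k·u + ln C. From the 6 transformed points,
XᵀX = [[106.0000, 20.0000]; [20.0000, 6]], rhs = [-71.0662, -10.7173]ᵀ  (here Σu = 20.0000, Σ(u)² = 106.0000, Σln w = -10.7173, Σu·ln w = -71.0662).
Slope k = (n·Σu·ln w − Σu·Σln w)/(n·Σ(u)² − (Σu)²) = (6·-71.0662 − 20.0000·-10.7173)/236.0000 = -0.89852; ln C = (Σln w − k·Σu)/n = 1.20883.

k = -0.8985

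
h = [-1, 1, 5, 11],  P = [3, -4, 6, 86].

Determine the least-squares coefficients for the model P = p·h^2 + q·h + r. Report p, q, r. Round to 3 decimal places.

Sums needed: Σh^2·h^2 = 15268, Σh^2·h = 1456, Σh^2 = 148, Σh·h = 148, Σh = 16, Σ1 = 4.
For MᵀP: Σh^2·P = 10555, Σh·P = 969, ΣP = 91.
Inverting the 3×3 Gram matrix, [p, q, r]ᵀ = [563/528, -497/132, -289/176]ᵀ.

p = 1.066, q = -3.765, r = -1.642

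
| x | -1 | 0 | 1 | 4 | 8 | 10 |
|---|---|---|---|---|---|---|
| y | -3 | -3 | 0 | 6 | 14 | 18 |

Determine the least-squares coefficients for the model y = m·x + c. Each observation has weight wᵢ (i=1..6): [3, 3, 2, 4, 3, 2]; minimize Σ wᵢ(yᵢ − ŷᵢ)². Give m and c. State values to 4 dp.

m = 1.9883, c = -1.9594

Normal-equation sums: Σwᵢ·x·x = 461, Σwᵢ·x = 59, Σwᵢ·1 = 17.
Moment sums: Σwᵢ·x·y = 801, Σwᵢ·y = 84.
Determinant 461·17 − 59² = 4356.
m = (801·17 − 59·84)/4356 = 2887/1452; c = (461·84 − 59·801)/4356 = -2845/1452.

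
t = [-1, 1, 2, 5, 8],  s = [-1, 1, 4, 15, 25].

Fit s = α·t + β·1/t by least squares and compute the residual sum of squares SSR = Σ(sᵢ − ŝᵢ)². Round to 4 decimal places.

Sums needed: Σt·t = 95, Σt·1/t = 5, Σ1/t·1/t = 3689/1600.
Right-hand side: Σt·s = 285, Σ1/t·s = 81/8.
So XᵀX·[α, β]ᵀ = Xᵀs: [[95, 5]; [5, 3689/1600]]·[α, β]ᵀ = [285, 81/8]ᵀ.
det = 95·(3689/1600) − 5² = 62091/320.
α = (285·(3689/1600) − 5·(81/8))/(62091/320) = 64691/20697; β = (95·(81/8) − 5·285)/(62091/320) = -49400/20697.
Residuals: -1802/6899, 1802/6899, -7298/6899, -1040/6899, 2024/6899; SSR = 9412/6899.

SSR = 1.3643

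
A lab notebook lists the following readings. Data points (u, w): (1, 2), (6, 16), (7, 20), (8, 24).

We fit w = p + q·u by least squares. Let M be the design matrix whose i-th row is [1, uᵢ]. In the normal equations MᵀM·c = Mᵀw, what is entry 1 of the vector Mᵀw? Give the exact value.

Entry 1 ↔ basis 1, so (Mᵀw)_{1} = Σᵢ wᵢ = (1)·(2) + (1)·(16) + (1)·(20) + (1)·(24) = 62.

62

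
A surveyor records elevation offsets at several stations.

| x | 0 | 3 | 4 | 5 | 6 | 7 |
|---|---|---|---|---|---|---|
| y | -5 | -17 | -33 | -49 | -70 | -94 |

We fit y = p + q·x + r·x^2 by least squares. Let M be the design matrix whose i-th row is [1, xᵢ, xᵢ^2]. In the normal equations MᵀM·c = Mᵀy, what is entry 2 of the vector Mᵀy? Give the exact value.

Entry 2 ↔ basis x, so (Mᵀy)_{2} = Σᵢ (x)·yᵢ = (0)·(-5) + (3)·(-17) + (4)·(-33) + (5)·(-49) + (6)·(-70) + (7)·(-94) = -1506.

-1506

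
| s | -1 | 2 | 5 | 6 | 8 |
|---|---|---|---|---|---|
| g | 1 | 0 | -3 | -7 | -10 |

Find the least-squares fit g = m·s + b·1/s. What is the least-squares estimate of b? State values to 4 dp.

Sums needed: Σs·s = 130, Σs·1/s = 5, Σ1/s·1/s = 19201/14400.
Right-hand side: Σs·g = -138, Σ1/s·g = -241/60.
So MᵀM·[m, b]ᵀ = Mᵀg: [[130, 5]; [5, 19201/14400]]·[m, b]ᵀ = [-138, -241/60]ᵀ.
Determinant 130·(19201/14400) − 5² = 213613/1440.
m = ((-138)·(19201/14400) − 5·(-241/60))/(213613/1440) = -1180269/1068065; b = (130·(-241/60) − 5·(-138))/(213613/1440) = 241680/213613.

b = 1.1314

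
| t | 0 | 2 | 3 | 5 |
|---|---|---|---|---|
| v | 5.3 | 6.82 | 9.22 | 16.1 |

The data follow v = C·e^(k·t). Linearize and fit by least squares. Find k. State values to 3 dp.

Let Y = ln v. Fitting Y = k·t + ln C by least squares:
AᵀA = [[38.0000, 10.0000]; [10.0000, 4]], rhs = [24.3979, 8.5878]ᵀ  (here Σt = 10.0000, Σ(t)² = 38.0000, Σln v = 8.5878, Σt·ln v = 24.3979).
Δ = 38.0000·4 − (10.0000)² = 52.0000; k = (24.3979·4 − 10.0000·8.5878)/52.0000 = 0.22527, ln C = (38.0000·8.5878 − 10.0000·24.3979)/52.0000 = 1.58376.

k = 0.225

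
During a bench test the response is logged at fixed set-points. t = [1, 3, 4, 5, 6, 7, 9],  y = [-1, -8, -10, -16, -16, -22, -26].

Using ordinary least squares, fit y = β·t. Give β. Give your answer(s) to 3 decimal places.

XᵀX·[β]ᵀ = Xᵀy reads: 217·β = -629.
(Σt·t = 217, Σt·y = -629.)
Hence β = -629 / 217 ≈ -2.89862.

β = -2.899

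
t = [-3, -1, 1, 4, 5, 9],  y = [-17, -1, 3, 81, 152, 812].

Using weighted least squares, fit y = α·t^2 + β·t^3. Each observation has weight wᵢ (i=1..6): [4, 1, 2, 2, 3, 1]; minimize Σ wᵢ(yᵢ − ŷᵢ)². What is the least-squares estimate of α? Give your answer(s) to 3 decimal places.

α = 1.109

Sums needed: Σwᵢ·t^2·t^2 = 9275, Σwᵢ·t^2·t^3 = 69501, Σwᵢ·t^3·t^3 = 589427.
For MᵀWy: Σwᵢ·t^2·y = 79157, Σwᵢ·t^3·y = 661159.
Normal equations: [[9275, 69501]; [69501, 589427]]·[α, β]ᵀ = [79157, 661159]ᵀ.
Determinant 9275·589427 − 69501² = 636546424.
α = (79157·589427 − 69501·661159)/636546424 = 176515345/159136606; β = (9275·661159 − 69501·79157)/636546424 = 157689767/159136606.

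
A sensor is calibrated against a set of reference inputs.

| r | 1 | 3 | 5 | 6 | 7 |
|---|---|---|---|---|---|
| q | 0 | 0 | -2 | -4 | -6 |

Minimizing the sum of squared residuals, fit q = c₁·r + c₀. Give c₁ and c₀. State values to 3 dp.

c₁ = -1.000, c₀ = 2.000

From the data, Σr·r = 120, Σr = 22, Σ1 = 5.
For Mᵀq: Σr·q = -76, Σq = -12.
Determinant 120·5 − 22² = 116.
c₁ = ((-76)·5 − 22·(-12))/116 = -1; c₀ = (120·(-12) − 22·(-76))/116 = 2.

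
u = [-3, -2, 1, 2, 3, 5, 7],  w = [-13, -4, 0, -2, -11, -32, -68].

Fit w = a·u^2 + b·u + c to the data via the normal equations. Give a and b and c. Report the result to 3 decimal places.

Sums needed: Σu^2·u^2 = 3221, Σu^2·u = 469, Σu^2 = 101, Σu·u = 101, Σu = 13, Σ1 = 7.
Moment sums: Σu^2·w = -4372, Σu·w = -626, Σw = -130.
Normal equations: [[3221, 469, 101]; [469, 101, 13]; [101, 13, 7]]·[a, b, c]ᵀ = [-4372, -626, -130]ᵀ.
Inverting the 3×3 Gram matrix, [a, b, c]ᵀ = [-6969/4696, 2021/4696, 2397/1174]ᵀ.

a = -1.484, b = 0.430, c = 2.042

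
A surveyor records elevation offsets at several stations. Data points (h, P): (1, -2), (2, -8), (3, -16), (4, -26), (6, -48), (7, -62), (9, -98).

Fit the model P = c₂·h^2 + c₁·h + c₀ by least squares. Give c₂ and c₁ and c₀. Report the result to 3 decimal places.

AᵀA·[c₂, c₁, c₀]ᵀ = AᵀP reads: 10612·c₂ + 1388·c₁ + 196·c₀ = -13298;  1388·c₂ + 196·c₁ + 32·c₀ = -1774;  196·c₂ + 32·c₁ + 7·c₀ = -260.
Row-reducing yields c₂ = -271/308, c₁ = -135/44, c₀ = 117/77.

c₂ = -0.880, c₁ = -3.068, c₀ = 1.519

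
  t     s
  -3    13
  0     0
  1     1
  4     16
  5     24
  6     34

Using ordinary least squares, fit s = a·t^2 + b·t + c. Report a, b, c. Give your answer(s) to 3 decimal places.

From the data, Σt^2·t^2 = 2259, Σt^2·t = 379, Σt^2 = 87, Σt·t = 87, Σt = 13, Σ1 = 6.
And Σt^2·s = 2198, Σt·s = 350, Σs = 88.
So MᵀM·[a, b, c]ᵀ = Mᵀs: [[2259, 379, 87]; [379, 87, 13]; [87, 13, 6]]·[a, b, c]ᵀ = [2198, 350, 88]ᵀ.
Inverting the 3×3 Gram matrix, [a, b, c]ᵀ = [35837/33594, -8353/11198, 13685/16797]ᵀ.

a = 1.067, b = -0.746, c = 0.815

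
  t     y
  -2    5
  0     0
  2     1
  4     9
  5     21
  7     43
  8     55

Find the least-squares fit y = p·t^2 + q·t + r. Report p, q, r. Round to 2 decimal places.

The normal equations are: 7410·p + 1044·q + 162·r = 6320;  1044·p + 162·q + 24·r = 874;  162·p + 24·q + 7·r = 134.
Solving the 3×3 system (Gaussian elimination) gives p = 10508/10329, q = -32057/30987, r = -802/939.

p = 1.02, q = -1.03, r = -0.85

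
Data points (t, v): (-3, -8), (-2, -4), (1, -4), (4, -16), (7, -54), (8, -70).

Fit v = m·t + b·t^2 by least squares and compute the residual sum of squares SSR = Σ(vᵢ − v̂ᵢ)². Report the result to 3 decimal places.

Sums needed: Σt·t = 143, Σt·t^2 = 885, Σt^2·t^2 = 6851.
For Xᵀv: Σt·v = -974, Σt^2·v = -7474.
Eliminating b: 6851·(row 1) − 885·(row 2) gives 196468·m = 6851·(-974) − 885·(-7474) = -58384, so m = -14596/49117.
Then b = ((-7474) − 885·(-14596/49117))/6851 = -51698/49117.
Residuals: 28558/49117, -18868/49117, -130174/49117, 99680/49117, -16944/49117, -12750/49117; SSR = 580300/49117.

SSR = 11.815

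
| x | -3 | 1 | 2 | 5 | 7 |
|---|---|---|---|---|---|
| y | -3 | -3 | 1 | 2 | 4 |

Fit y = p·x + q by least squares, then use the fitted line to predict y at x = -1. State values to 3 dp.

ŷ = -2.304

The normal system MᵀM·[p, q]ᵀ = Mᵀy is [[88, 12]; [12, 5]]·[p, q]ᵀ = [46, 1]ᵀ.
Eliminating q: 5·(row 1) − 12·(row 2) gives 296·p = 5·46 − 12·1 = 218, so p = 109/148.
Then q = (1 − 12·(109/148))/5 = -58/37.
At x = -1: ŷ = (109/148)·(-1) + (-58/37)·(1) = -341/148.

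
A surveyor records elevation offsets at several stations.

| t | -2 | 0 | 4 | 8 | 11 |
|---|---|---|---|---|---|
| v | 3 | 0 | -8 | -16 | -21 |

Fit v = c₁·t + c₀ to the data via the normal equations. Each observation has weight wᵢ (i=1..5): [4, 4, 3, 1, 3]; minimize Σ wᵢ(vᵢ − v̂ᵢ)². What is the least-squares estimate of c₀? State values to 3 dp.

c₀ = -0.437

Sums needed: Σwᵢ·t·t = 491, Σwᵢ·t = 45, Σwᵢ·1 = 15.
For MᵀWv: Σwᵢ·t·v = -941, Σwᵢ·v = -91.
Normal equations: [[491, 45]; [45, 15]]·[c₁, c₀]ᵀ = [-941, -91]ᵀ.
Δ = 491·15 − 45² = 5340.
c₁ = ((-941)·15 − 45·(-91))/5340 = -167/89; c₀ = (491·(-91) − 45·(-941))/5340 = -584/1335.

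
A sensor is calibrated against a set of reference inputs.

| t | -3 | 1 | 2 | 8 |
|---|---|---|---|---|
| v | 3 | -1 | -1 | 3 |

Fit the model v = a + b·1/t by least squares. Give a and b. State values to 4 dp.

a = 2.1497, b = -3.5604

The normal equations are: 4·a + (31/24)·b = 4;  (31/24)·a + (793/576)·b = -17/8.
Δ = 4·(793/576) − (31/24)² = 737/192.
a = (4·(793/576) − (31/24)·(-17/8))/(737/192) = 4753/2211; b = (4·(-17/8) − (31/24)·4)/(737/192) = -2624/737.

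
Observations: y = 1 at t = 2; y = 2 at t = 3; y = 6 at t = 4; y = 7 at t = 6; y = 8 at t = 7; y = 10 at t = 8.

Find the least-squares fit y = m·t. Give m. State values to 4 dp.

m = 1.1798

Forming MᵀM = [[178]] and Mᵀy = [210]ᵀ gives MᵀM·[m]ᵀ = Mᵀy.
Hence m = 210 / 178 ≈ 1.17978.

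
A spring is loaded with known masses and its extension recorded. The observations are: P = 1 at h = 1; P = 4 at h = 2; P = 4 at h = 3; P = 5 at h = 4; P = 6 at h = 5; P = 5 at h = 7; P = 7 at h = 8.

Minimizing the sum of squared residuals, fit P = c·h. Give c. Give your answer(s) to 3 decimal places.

c = 0.964

The normal equations are: 168·c = 162.
c = 162/168 = 0.964286.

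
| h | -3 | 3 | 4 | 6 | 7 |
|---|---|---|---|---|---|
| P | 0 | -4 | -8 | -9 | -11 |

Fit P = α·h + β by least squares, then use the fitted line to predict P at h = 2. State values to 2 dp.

P̂ = -4.89

Sums needed: Σh·h = 119, Σh = 17, Σ1 = 5.
For XᵀP: Σh·P = -175, ΣP = -32.
Normal equations: [[119, 17]; [17, 5]]·[α, β]ᵀ = [-175, -32]ᵀ.
Determinant 119·5 − 17² = 306.
α = ((-175)·5 − 17·(-32))/306 = -331/306; β = (119·(-32) − 17·(-175))/306 = -49/18.
At h = 2: P̂ = (-331/306)·(2) + (-49/18)·(1) = -1495/306.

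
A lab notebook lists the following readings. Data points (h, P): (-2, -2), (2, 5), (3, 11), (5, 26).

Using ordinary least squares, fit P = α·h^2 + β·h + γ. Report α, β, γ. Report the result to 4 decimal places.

α = 0.7327, β = 1.8144, γ = -1.3225

Sums needed: Σh^2·h^2 = 738, Σh^2·h = 152, Σh^2 = 42, Σh·h = 42, Σh = 8, Σ1 = 4.
Moment sums: Σh^2·P = 761, Σh·P = 177, ΣP = 40.
Inverting the 3×3 Gram matrix, [α, β, γ]ᵀ = [1135/1549, 5621/3098, -4097/3098]ᵀ.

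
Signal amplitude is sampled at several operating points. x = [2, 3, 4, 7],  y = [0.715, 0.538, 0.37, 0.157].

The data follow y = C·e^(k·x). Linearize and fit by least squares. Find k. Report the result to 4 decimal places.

k = -0.3045

Let Y = ln y. Fitting Y = k·x + ln C by least squares:
XᵀX = [[78.0000, 16.0000]; [16.0000, 4]], rhs = [-19.4682, -3.8011]ᵀ  (here Σx = 16.0000, Σ(x)² = 78.0000, Σln y = -3.8011, Σx·ln y = -19.4682).
Solving (det = 56.0000): k = -0.30455, ln C = 0.26791.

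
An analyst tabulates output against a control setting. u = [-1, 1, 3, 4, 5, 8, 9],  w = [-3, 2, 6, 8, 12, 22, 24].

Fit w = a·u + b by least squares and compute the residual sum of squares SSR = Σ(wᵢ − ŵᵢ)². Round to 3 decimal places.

SSR = 7.346

Entries of MᵀM: Σu·u = 197, Σu = 29, Σ1 = 7.
For Mᵀw: Σu·w = 507, Σw = 71.
Normal equations: [[197, 29]; [29, 7]]·[a, b]ᵀ = [507, 71]ᵀ.
Eliminating b: 7·(row 1) − 29·(row 2) gives 538·a = 7·507 − 29·71 = 1490, so a = 745/269.
Then b = (71 − 29·(745/269))/7 = -358/269.
Residuals: 296/269, 151/269, -263/269, -470/269, -139/269, 316/269, 109/269; SSR = 1976/269.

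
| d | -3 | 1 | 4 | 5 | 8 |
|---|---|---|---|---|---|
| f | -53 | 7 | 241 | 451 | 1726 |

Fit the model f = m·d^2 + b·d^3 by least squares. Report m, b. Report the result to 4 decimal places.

m = 3.1161, b = 2.9819

Setting ∂/∂m … = 0 gives: 5059·m + 36675·b = 125125;  36675·m + 282595·b = 956949.
(Σd^2·d^2 = 5059, Σd^2·d^3 = 36675, Σd^3·d^3 = 282595, Σd^2·f = 125125, Σd^3·f = 956949.)
Determinant 5059·282595 − 36675² = 84592480.
m = (125125·282595 − 36675·956949)/84592480 = 10015/3214; b = (5059·956949 − 36675·125125)/84592480 = 47919/16070.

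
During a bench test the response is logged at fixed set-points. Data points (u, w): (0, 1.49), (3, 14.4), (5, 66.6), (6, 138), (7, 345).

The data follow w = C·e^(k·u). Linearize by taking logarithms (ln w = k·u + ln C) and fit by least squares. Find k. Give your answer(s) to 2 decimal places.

Let Y = ln w. Fitting Y = k·u + ln C by least squares:
AᵀA = [[119.0000, 21.0000]; [21.0000, 5]], rhs = [99.4635, 18.0355]ᵀ  (here Σu = 21.0000, Σ(u)² = 119.0000, Σln w = 18.0355, Σu·ln w = 99.4635).
Solving (det = 154.0000): k = 0.76995, ln C = 0.37332.

k = 0.77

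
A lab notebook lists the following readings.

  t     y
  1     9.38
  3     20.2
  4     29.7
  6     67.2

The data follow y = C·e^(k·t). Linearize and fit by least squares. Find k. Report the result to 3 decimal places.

Let Y = ln y. Fitting Y = k·t + ln C by least squares:
Σt = 14.0000, Σ(t)² = 62.0000, Σln y = 12.8431, Σt·ln y = 50.0663.
Normal system: [[62.0000, 14.0000]; [14.0000, 4]]·[k, ln C]ᵀ = [50.0663, 12.8431]ᵀ.
Δ = 62.0000·4 − (14.0000)² = 52.0000; k = (50.0663·4 − 14.0000·12.8431)/52.0000 = 0.39350, ln C = (62.0000·12.8431 − 14.0000·50.0663)/52.0000 = 1.83353.

k = 0.393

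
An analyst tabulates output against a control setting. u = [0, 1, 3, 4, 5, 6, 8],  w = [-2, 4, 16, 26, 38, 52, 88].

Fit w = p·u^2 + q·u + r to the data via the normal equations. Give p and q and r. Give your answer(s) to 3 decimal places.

AᵀA·[p, q, r]ᵀ = Aᵀw reads: 6355·p + 945·q + 151·r = 9018;  945·p + 151·q + 27·r = 1362;  151·p + 27·q + 7·r = 222.
Solving the 3×3 system (Gaussian elimination) gives p = 1234/1141, q = 2766/1141, r = -1102/1141.

p = 1.082, q = 2.424, r = -0.966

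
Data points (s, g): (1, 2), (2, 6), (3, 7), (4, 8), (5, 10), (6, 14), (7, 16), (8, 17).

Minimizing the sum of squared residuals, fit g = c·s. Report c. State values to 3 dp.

c = 2.201

Forming XᵀX = [[204]] and Xᵀg = [449]ᵀ gives XᵀX·[c]ᵀ = Xᵀg.
c = 449/204 = 2.20098.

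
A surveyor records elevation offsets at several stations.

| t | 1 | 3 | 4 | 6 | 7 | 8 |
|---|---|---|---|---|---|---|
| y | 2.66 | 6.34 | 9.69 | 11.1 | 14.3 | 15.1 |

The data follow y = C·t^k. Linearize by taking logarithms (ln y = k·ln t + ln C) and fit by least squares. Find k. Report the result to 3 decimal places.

k = 0.841

Linearized form: ln y = k·ln t + ln C. From the 6 transformed points,
XᵀX = [[14.4498, 8.3020]; [8.3020, 6]], rhs = [20.3118, 12.8782]ᵀ  (here Σln t = 8.3020, Σ(ln t)² = 14.4498, Σln y = 12.8782, Σln t·ln y = 20.3118).
Δ = 14.4498·6 − (8.3020)² = 17.7753; k = (20.3118·6 − 8.3020·12.8782)/17.7753 = 0.84136, ln C = (14.4498·12.8782 − 8.3020·20.3118)/17.7753 = 0.98220.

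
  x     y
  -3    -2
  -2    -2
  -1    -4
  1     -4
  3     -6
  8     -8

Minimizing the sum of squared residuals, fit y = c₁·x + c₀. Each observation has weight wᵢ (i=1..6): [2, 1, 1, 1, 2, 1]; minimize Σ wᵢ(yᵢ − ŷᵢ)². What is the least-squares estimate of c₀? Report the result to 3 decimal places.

Normal-equation sums: Σwᵢ·x·x = 106, Σwᵢ·x = 6, Σwᵢ·1 = 8.
Right-hand side: Σwᵢ·x·y = -84, Σwᵢ·y = -34.
So AᵀWA·[c₁, c₀]ᵀ = AᵀWy: [[106, 6]; [6, 8]]·[c₁, c₀]ᵀ = [-84, -34]ᵀ.
Δ = 106·8 − 6² = 812.
c₁ = ((-84)·8 − 6·(-34))/812 = -117/203; c₀ = (106·(-34) − 6·(-84))/812 = -775/203.

c₀ = -3.818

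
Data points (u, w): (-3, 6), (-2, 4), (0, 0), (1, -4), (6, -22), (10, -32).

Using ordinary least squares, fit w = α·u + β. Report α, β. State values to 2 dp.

Forming AᵀA = [[150, 12]; [12, 6]] and Aᵀw = [-482, -48]ᵀ gives AᵀA·[α, β]ᵀ = Aᵀw.
Eliminating β: 6·(row 1) − 12·(row 2) gives 756·α = 6·(-482) − 12·(-48) = -2316, so α = -193/63.
Then β = ((-48) − 12·(-193/63))/6 = -118/63.

α = -3.06, β = -1.87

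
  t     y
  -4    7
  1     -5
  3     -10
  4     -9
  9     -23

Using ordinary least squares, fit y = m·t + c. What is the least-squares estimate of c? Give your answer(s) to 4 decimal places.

Compute the Gram sums: Σt·t = 123, Σt = 13, Σ1 = 5.
For Mᵀy: Σt·y = -306, Σy = -40.
Normal equations: [[123, 13]; [13, 5]]·[m, c]ᵀ = [-306, -40]ᵀ.
Δ = 123·5 − 13² = 446.
m = ((-306)·5 − 13·(-40))/446 = -505/223; c = (123·(-40) − 13·(-306))/446 = -471/223.

c = -2.1121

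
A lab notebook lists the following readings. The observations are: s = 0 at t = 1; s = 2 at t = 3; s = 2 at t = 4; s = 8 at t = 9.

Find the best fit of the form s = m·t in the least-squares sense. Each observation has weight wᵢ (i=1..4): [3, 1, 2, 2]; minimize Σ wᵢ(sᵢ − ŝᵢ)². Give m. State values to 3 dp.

m = 0.806

The normal equations are: 206·m = 166.
(Σwᵢ·t·t = 206, Σwᵢ·t·s = 166.)
Hence m = 166 / 206 ≈ 0.805825.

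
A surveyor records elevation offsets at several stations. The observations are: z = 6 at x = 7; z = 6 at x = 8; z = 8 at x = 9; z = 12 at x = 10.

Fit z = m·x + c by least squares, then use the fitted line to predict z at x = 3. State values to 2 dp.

Normal-equation sums: Σx·x = 294, Σx = 34, Σ1 = 4.
For Aᵀz: Σx·z = 282, Σz = 32.
Normal equations: [[294, 34]; [34, 4]]·[m, c]ᵀ = [282, 32]ᵀ.
Eliminating c: 4·(row 1) − 34·(row 2) gives 20·m = 4·282 − 34·32 = 40, so m = 2.
Then c = (32 − 34·2)/4 = -9.
At x = 3: ẑ = (2)·(3) + (-9)·(1) = -3.

ẑ = -3.00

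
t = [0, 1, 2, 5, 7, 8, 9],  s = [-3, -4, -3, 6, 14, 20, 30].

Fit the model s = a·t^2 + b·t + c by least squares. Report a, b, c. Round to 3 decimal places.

Sums needed: Σt^2·t^2 = 13700, Σt^2·t = 1718, Σt^2 = 224, Σt·t = 224, Σt = 32, Σ1 = 7.
And Σt^2·s = 4530, Σt·s = 548, Σs = 60.
Inverting the 3×3 Gram matrix, [a, b, c]ᵀ = [22534/45489, -41017/45489, -47892/15163]ᵀ.

a = 0.495, b = -0.902, c = -3.158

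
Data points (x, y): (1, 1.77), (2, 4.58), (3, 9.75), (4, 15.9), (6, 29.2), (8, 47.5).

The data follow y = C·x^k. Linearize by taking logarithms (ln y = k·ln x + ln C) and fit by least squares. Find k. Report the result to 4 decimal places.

Let Y = ln y. Fitting Y = k·ln x + ln C by least squares:
Sums: Σln x = 7.0493, Σ(ln x)² = 11.1437, Σln y = 14.3712, Σln x·ln y = 21.4654.
Normal system: [[11.1437, 7.0493]; [7.0493, 6]]·[k, ln C]ᵀ = [21.4654, 14.3712]ᵀ.
Δ = 11.1437·6 − (7.0493)² = 17.1702; k = (21.4654·6 − 7.0493·14.3712)/17.1702 = 1.60082, ln C = (11.1437·14.3712 − 7.0493·21.4654)/17.1702 = 0.51443.

k = 1.6008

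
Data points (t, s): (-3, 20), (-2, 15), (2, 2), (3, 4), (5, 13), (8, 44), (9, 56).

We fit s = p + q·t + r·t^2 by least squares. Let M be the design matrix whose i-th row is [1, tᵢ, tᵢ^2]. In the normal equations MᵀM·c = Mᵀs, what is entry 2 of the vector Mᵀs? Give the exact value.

847

Entry 2 ↔ basis t, so (Mᵀs)_{2} = Σᵢ (t)·sᵢ = (-3)·(20) + (-2)·(15) + (2)·(2) + (3)·(4) + (5)·(13) + (8)·(44) + (9)·(56) = 847.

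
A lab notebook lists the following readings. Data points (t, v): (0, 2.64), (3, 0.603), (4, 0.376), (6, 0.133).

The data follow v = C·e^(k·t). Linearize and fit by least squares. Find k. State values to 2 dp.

Linearized form: ln v = k·t + ln C. From the 4 transformed points,
XᵀX = [[61.0000, 13.0000]; [13.0000, 4]], rhs = [-17.5346, -2.5306]ᵀ  (here Σt = 13.0000, Σ(t)² = 61.0000, Σln v = -2.5306, Σt·ln v = -17.5346).
Solving (det = 75.0000): k = -0.49654, ln C = 0.98109.

k = -0.50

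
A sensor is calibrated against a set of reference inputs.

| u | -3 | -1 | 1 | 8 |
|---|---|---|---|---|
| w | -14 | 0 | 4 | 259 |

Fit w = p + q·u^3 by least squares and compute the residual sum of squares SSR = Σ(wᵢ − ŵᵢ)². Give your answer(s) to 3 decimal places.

SSR = 8.324

With design matrix A, AᵀA = [[4, 485]; [485, 262875]] and Aᵀw = [249, 132990]ᵀ.
Δ = 4·262875 − 485² = 816275.
p = (249·262875 − 485·132990)/816275 = 38229/32651; q = (4·132990 − 485·249)/816275 = 82239/163255.
Residuals: -256262/163255, -108906/163255, 379636/163255, -14468/163255; SSR = 271800/32651.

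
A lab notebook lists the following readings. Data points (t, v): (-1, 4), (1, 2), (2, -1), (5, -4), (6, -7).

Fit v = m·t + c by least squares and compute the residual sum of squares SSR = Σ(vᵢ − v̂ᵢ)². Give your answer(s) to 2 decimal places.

Entries of MᵀM: Σt·t = 67, Σt = 13, Σ1 = 5.
And Σt·v = -66, Σv = -6.
Normal equations: [[67, 13]; [13, 5]]·[m, c]ᵀ = [-66, -6]ᵀ.
det = 67·5 − 13² = 166.
m = ((-66)·5 − 13·(-6))/166 = -126/83; c = (67·(-6) − 13·(-66))/166 = 228/83.
Residuals: -22/83, 64/83, -59/83, 70/83, -53/83; SSR = 190/83.

SSR = 2.29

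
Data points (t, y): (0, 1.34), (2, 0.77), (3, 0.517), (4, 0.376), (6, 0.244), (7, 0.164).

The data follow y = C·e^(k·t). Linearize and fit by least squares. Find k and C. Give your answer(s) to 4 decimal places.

With ln yᵢ as the transformed response and tᵢ as the regressor:
Σt = 22.0000, Σ(t)² = 114.0000, Σln y = -4.8250, Σt·ln y = -27.5333.
Equations: 114.0000·k + 22.0000·ln C = -27.5333;  22.0000·k + 6·ln C = -4.8250.
Solving (det = 200.0000): k = -0.29524, ln C = 0.27838, so C = exp(0.27838) = 1.32099.

k = -0.2952, C = 1.3210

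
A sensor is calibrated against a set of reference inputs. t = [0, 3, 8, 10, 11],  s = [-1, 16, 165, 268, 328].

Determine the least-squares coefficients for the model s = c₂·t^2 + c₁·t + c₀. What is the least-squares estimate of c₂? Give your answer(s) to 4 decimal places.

Setting ∂/∂c₂ … = 0 gives: 28818·c₂ + 2870·c₁ + 294·c₀ = 77192;  2870·c₂ + 294·c₁ + 32·c₀ = 7656;  294·c₂ + 32·c₁ + 5·c₀ = 776.
(Σt^2·t^2 = 28818, Σt^2·t = 2870, Σt^2 = 294, Σt·t = 294, Σt = 32, Σ1 = 5, Σt^2·s = 77192, Σt·s = 7656, Σs = 776.)
Row-reducing yields c₂ = 49074/16129, c₁ = -57446/16129, c₀ = -14676/16129.

c₂ = 3.0426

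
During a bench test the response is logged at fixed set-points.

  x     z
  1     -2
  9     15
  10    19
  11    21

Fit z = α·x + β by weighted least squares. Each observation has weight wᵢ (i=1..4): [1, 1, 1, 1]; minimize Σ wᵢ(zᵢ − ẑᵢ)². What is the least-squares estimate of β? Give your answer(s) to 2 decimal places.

Sums needed: Σwᵢ·x·x = 303, Σwᵢ·x = 31, Σwᵢ·1 = 4.
Right-hand side: Σwᵢ·x·z = 554, Σwᵢ·z = 53.
Normal equations: [[303, 31]; [31, 4]]·[α, β]ᵀ = [554, 53]ᵀ.
Eliminating β: 4·(row 1) − 31·(row 2) gives 251·α = 4·554 − 31·53 = 573, so α = 573/251.
Then β = (53 − 31·(573/251))/4 = -1115/251.

β = -4.44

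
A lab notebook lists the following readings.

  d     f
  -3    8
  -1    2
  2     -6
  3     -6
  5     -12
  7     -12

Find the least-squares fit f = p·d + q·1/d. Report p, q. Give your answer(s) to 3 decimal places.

p = -1.987, q = -1.214

Normal-equation sums: Σd·d = 97, Σd·1/d = 6, Σ1/d·1/d = 67589/44100.
Right-hand side: Σd·f = -200, Σ1/d·f = -1447/105.
Normal equations: [[97, 6]; [6, 67589/44100]]·[p, q]ᵀ = [-200, -1447/105]ᵀ.
Δ = 97·(67589/44100) − 6² = 4968533/44100.
p = ((-200)·(67589/44100) − 6·(-1447/105))/(4968533/44100) = -9871360/4968533; q = (97·(-1447/105) − 6·(-200))/(4968533/44100) = -6030780/4968533.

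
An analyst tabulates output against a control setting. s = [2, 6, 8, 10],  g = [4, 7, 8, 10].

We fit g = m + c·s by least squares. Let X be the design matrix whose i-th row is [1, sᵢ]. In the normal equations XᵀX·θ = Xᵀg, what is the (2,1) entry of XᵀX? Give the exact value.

26

Row 2 ↔ basis s, column 1 ↔ basis 1, so (XᵀX)_{2,1} = Σᵢ s = (2)·(1) + (6)·(1) + (8)·(1) + (10)·(1) = 26.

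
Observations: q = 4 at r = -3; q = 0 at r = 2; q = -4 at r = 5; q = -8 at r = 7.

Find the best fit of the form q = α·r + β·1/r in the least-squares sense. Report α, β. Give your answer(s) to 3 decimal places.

α = -1.160, β = 3.240

From the data, Σr·r = 87, Σr·1/r = 4, Σ1/r·1/r = 18589/44100.
For Xᵀq: Σr·q = -88, Σ1/r·q = -344/105.
XᵀX·[α, β]ᵀ = Xᵀq becomes [[87, 4]; [4, 18589/44100]]·[α, β]ᵀ = [-88, -344/105]ᵀ.
Determinant 87·(18589/44100) − 4² = 303881/14700.
α = ((-88)·(18589/44100) − 4·(-344/105))/(303881/14700) = -1057912/911643; β = (87·(-344/105) − 4·(-88))/(303881/14700) = 984480/303881.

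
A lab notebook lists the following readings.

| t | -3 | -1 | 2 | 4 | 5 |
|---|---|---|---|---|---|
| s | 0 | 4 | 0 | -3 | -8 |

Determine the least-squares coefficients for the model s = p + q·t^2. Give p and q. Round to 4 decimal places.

Normal-equation sums: Σ1 = 5, Σt^2 = 55, Σt^2·t^2 = 979.
And Σs = -7, Σt^2·s = -244.
Eliminating q: 979·(row 1) − 55·(row 2) gives 1870·p = 979·(-7) − 55·(-244) = 6567, so p = 597/170.
Then q = ((-244) − 55·(597/170))/979 = -167/374.

p = 3.5118, q = -0.4465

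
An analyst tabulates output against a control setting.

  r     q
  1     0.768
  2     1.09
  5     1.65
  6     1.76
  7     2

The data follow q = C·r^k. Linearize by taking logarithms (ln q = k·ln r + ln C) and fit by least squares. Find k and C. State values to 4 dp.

With ln qᵢ as the transformed response and ln rᵢ as the regressor:
Σln r = 6.0403, Σ(ln r)² = 10.0677, Σln q = 1.5814, Σln r·ln q = 3.2274.
Equations: 10.0677·k + 6.0403·ln C = 3.2274;  6.0403·k + 5·ln C = 1.5814.
Slope k = (n·Σln r·ln q − Σln r·Σln q)/(n·Σ(ln r)² − (Σln r)²) = (5·3.2274 − 6.0403·1.5814)/13.8539 = 0.47530; ln C = (Σln q − k·Σln r)/n = -0.25789, so C = exp(-0.25789) = 0.77268.

k = 0.4753, C = 0.7727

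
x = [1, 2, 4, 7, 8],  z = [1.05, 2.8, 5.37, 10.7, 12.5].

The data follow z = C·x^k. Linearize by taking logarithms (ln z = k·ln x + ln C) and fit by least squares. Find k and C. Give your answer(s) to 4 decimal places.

Let Y = ln z. Fitting Y = k·ln x + ln C by least squares:
Σln x = 6.1048, Σ(ln x)² = 10.5129, Σln z = 7.6552, Σln x·ln z = 12.9082.
Equations: 10.5129·k + 6.1048·ln C = 12.9082;  6.1048·k + 5·ln C = 7.6552.
Δ = 10.5129·5 − (6.1048)² = 15.2960; k = (12.9082·5 − 6.1048·7.6552)/15.2960 = 1.16419, ln C = (10.5129·7.6552 − 6.1048·12.9082)/15.2960 = 0.10962, so C = exp(0.10962) = 1.11585.

k = 1.1642, C = 1.1159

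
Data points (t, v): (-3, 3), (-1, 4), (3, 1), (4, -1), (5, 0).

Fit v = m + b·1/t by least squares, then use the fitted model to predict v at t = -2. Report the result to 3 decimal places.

With design matrix A, AᵀA = [[5, -11/20]; [-11/20, 4769/3600]] and Aᵀv = [7, -59/12]ᵀ.
det = 5·(4769/3600) − (-11/20)² = 5689/900.
m = (7·(4769/3600) − (-11/20)·(-59/12))/(5689/900) = 5912/5689; b = (5·(-59/12) − (-11/20)·7)/(5689/900) = -18660/5689.
At t = -2: v̂ = (5912/5689)·(1) + (-18660/5689)·(-1/2) = 15242/5689.

v̂ = 2.679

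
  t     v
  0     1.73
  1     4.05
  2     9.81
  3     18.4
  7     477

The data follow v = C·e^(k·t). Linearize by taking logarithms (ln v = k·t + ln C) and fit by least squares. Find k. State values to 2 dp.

k = 0.80

Taking logs, ln v = k·t + ln C, so regress ln v on t.
Σt = 13.0000, Σ(t)² = 63.0000, Σln v = 13.3101, Σt·ln v = 57.8752.
Normal system: [[63.0000, 13.0000]; [13.0000, 5]]·[k, ln C]ᵀ = [57.8752, 13.3101]ᵀ.
Slope k = (n·Σt·ln v − Σt·Σln v)/(n·Σ(t)² − (Σt)²) = (5·57.8752 − 13.0000·13.3101)/146.0000 = 0.79688; ln C = (Σln v − k·Σt)/n = 0.59013.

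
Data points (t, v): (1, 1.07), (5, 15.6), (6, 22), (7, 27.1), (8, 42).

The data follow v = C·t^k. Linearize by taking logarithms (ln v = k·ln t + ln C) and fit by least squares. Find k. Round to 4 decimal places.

k = 1.7108

Taking logs, ln v = k·ln t + ln C, so regress ln v on ln t.
Σln t = 7.4265, Σ(ln t)² = 13.9113, Σln v = 12.9432, Σln t·ln v = 24.1528.
Normal system: [[13.9113, 7.4265]; [7.4265, 5]]·[k, ln C]ᵀ = [24.1528, 12.9432]ᵀ.
Δ = 13.9113·5 − (7.4265)² = 14.4030; k = (24.1528·5 − 7.4265·12.9432)/14.4030 = 1.71082, ln C = (13.9113·12.9432 − 7.4265·24.1528)/14.4030 = 0.04754.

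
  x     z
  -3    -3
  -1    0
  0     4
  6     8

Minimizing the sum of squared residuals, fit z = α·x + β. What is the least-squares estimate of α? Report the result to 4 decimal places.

α = 1.1667

Forming MᵀM = [[46, 2]; [2, 4]] and Mᵀz = [57, 9]ᵀ gives MᵀM·[α, β]ᵀ = Mᵀz.
Eliminating β: 4·(row 1) − 2·(row 2) gives 180·α = 4·57 − 2·9 = 210, so α = 7/6.
Then β = (9 − 2·(7/6))/4 = 5/3.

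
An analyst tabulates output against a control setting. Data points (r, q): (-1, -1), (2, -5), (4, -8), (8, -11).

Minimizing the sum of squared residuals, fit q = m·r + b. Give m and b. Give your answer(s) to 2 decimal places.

m = -1.12, b = -2.62

Normal-equation sums: Σr·r = 85, Σr = 13, Σ1 = 4.
And Σr·q = -129, Σq = -25.
MᵀM·[m, b]ᵀ = Mᵀq becomes [[85, 13]; [13, 4]]·[m, b]ᵀ = [-129, -25]ᵀ.
Determinant 85·4 − 13² = 171.
m = ((-129)·4 − 13·(-25))/171 = -191/171; b = (85·(-25) − 13·(-129))/171 = -448/171.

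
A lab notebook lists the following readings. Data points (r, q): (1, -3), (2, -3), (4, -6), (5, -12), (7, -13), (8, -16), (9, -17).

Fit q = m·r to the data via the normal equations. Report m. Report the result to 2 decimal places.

Entries of XᵀX: Σr·r = 240.
For Xᵀq: Σr·q = -465.
So XᵀX·[m]ᵀ = Xᵀq: [[240]]·[m]ᵀ = [-465]ᵀ.
m = (-465)/240 = -1.9375.

m = -1.94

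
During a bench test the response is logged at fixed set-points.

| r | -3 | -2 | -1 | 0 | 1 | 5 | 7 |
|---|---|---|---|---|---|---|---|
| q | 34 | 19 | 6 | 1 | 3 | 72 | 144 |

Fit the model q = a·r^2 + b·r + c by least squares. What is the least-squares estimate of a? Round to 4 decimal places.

a = 3.1458

Entries of MᵀM: Σr^2·r^2 = 3125, Σr^2·r = 433, Σr^2 = 89, Σr·r = 89, Σr = 7, Σ1 = 7.
For Mᵀq: Σr^2·q = 9247, Σr·q = 1225, Σq = 279.
MᵀM·[a, b, c]ᵀ = Mᵀq becomes [[3125, 433, 89]; [433, 89, 7]; [89, 7, 7]]·[a, b, c]ᵀ = [9247, 1225, 279]ᵀ.
Solving the 3×3 system (Gaussian elimination) gives a = 248417/78969, b = -131107/78969, c = 40047/26323.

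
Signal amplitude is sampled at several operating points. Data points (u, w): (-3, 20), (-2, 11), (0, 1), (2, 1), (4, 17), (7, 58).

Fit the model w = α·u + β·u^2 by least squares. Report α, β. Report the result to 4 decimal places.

α = -2.1583, β = 1.5026

Forming XᵀX = [[82, 380]; [380, 2770]] and Xᵀw = [394, 3342]ᵀ gives XᵀX·[α, β]ᵀ = Xᵀw.
Determinant 82·2770 − 380² = 82740.
α = (394·2770 − 380·3342)/82740 = -8929/4137; β = (82·3342 − 380·394)/82740 = 31081/20685.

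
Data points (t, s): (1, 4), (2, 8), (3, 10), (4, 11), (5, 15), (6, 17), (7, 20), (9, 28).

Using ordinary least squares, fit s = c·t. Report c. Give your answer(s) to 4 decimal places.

c = 3.0000

Sums needed: Σt·t = 221.
Right-hand side: Σt·s = 663.
Hence c = 663 / 221 ≈ 3.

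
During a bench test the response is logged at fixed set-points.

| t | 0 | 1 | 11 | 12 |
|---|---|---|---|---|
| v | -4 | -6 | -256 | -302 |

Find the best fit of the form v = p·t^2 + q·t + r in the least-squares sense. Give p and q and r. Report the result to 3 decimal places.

p = -2.000, q = -0.902, r = -3.590

Entries of XᵀX: Σt^2·t^2 = 35378, Σt^2·t = 3060, Σt^2 = 266, Σt·t = 266, Σt = 24, Σ1 = 4.
And Σt^2·v = -74470, Σt·v = -6446, Σv = -568.
Solving the 3×3 system (Gaussian elimination) gives p = -2, q = -55/61, r = -219/61.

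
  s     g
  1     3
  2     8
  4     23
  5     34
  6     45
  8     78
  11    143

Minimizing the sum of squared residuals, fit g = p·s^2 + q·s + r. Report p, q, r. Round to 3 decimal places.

p = 1.083, q = 0.931, r = 1.478

From the data, Σs^2·s^2 = 20931, Σs^2·s = 2257, Σs^2 = 267, Σs·s = 267, Σs = 37, Σ1 = 7.
And Σs^2·g = 25168, Σs·g = 2748, Σg = 334.
So XᵀX·[p, q, r]ᵀ = Xᵀg: [[20931, 2257, 267]; [2257, 267, 37]; [267, 37, 7]]·[p, q, r]ᵀ = [25168, 2748, 334]ᵀ.
Row-reducing yields p = 1419/1310, q = 6097/6550, r = 4839/3275.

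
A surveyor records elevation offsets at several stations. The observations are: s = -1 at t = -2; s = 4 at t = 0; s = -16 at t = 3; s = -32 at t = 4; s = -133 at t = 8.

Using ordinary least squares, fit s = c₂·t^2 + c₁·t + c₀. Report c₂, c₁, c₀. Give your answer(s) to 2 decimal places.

c₂ = -2.02, c₁ = -1.04, c₀ = 4.68

The normal equations are: 4449·c₂ + 595·c₁ + 93·c₀ = -9172;  595·c₂ + 93·c₁ + 13·c₀ = -1238;  93·c₂ + 13·c₁ + 5·c₀ = -178.
(Σt^2·t^2 = 4449, Σt^2·t = 595, Σt^2 = 93, Σt·t = 93, Σt = 13, Σ1 = 5, Σt^2·s = -9172, Σt·s = -1238, Σs = -178.)
Solving the 3×3 system (Gaussian elimination) gives c₂ = -91478/45283, c₁ = -47185/45283, c₀ = 212097/45283.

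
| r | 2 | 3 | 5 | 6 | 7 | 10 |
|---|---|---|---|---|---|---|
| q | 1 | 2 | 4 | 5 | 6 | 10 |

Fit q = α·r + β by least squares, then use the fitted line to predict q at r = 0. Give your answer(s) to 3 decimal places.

The normal equations are: 223·α + 33·β = 200;  33·α + 6·β = 28.
(Σr·r = 223, Σr = 33, Σ1 = 6, Σr·q = 200, Σq = 28.)
Eliminating β: 6·(row 1) − 33·(row 2) gives 249·α = 6·200 − 33·28 = 276, so α = 92/83.
Then β = (28 − 33·(92/83))/6 = -356/249.
At r = 0: q̂ = (92/83)·(0) + (-356/249)·(1) = -356/249.

q̂ = -1.430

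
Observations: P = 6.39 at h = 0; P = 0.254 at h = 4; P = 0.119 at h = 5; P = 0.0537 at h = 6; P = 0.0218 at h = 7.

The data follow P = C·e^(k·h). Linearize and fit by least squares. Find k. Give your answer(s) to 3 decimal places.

k = -0.805

Taking logs, ln P = k·h + ln C, so regress ln P on h.
XᵀX = [[126.0000, 22.0000]; [22.0000, 5]], rhs = [-60.4518, -8.3945]ᵀ  (here Σh = 22.0000, Σ(h)² = 126.0000, Σln P = -8.3945, Σh·ln P = -60.4518).
Solving (det = 146.0000): k = -0.80534, ln C = 1.86460.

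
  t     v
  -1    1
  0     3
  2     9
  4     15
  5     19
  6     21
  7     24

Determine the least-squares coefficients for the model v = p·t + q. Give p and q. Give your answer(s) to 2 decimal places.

Sums needed: Σt·t = 131, Σt = 23, Σ1 = 7.
Right-hand side: Σt·v = 466, Σv = 92.
Normal equations: [[131, 23]; [23, 7]]·[p, q]ᵀ = [466, 92]ᵀ.
Eliminating q: 7·(row 1) − 23·(row 2) gives 388·p = 7·466 − 23·92 = 1146, so p = 573/194.
Then q = (92 − 23·(573/194))/7 = 667/194.

p = 2.95, q = 3.44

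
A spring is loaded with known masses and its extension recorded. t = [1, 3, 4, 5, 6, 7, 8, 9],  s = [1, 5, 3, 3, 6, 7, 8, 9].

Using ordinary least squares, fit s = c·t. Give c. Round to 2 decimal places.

c = 0.97

Entries of MᵀM: Σt·t = 281.
Moment sums: Σt·s = 273.
MᵀM·[c]ᵀ = Mᵀs becomes [[281]]·[c]ᵀ = [273]ᵀ.
Hence c = 273 / 281 ≈ 0.97153.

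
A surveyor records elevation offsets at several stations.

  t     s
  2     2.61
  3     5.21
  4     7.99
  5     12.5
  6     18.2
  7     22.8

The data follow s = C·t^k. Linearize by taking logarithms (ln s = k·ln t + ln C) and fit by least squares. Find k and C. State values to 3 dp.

k = 1.747, C = 0.760

With ln sᵢ as the transformed response and ln tᵢ as the regressor:
Σln t = 8.5252, Σ(ln t)² = 13.1965, Σln s = 13.2420, Σln t·ln s = 20.7074.
Equations: 13.1965·k + 8.5252·ln C = 20.7074;  8.5252·k + 6·ln C = 13.2420.
Solving (det = 6.5005): k = 1.74659, ln C = -0.27466, so C = exp(-0.27466) = 0.75983.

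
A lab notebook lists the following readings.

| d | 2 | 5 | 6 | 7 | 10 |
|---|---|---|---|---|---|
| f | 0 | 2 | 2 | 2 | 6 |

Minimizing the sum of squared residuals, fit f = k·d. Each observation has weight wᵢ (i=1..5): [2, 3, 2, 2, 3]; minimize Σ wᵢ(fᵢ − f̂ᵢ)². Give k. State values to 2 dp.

k = 0.47

Compute the Gram sums: Σwᵢ·d·d = 553.
Right-hand side: Σwᵢ·d·f = 262.
MᵀWM·[k]ᵀ = MᵀWf becomes [[553]]·[k]ᵀ = [262]ᵀ.
Hence k = 262 / 553 ≈ 0.473779.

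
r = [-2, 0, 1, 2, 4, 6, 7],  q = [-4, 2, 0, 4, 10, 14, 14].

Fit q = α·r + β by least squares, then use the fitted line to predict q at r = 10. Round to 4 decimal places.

With design matrix A, AᵀA = [[110, 18]; [18, 7]] and Aᵀq = [238, 40]ᵀ.
det = 110·7 − 18² = 446.
α = (238·7 − 18·40)/446 = 473/223; β = (110·40 − 18·238)/446 = 58/223.
At r = 10: q̂ = (473/223)·(10) + (58/223)·(1) = 4788/223.

q̂ = 21.4709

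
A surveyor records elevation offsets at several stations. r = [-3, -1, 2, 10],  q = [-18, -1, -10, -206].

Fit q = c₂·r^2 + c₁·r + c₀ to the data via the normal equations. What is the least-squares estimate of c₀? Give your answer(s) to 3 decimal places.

c₀ = -0.512

Entries of AᵀA: Σr^2·r^2 = 10098, Σr^2·r = 980, Σr^2 = 114, Σr·r = 114, Σr = 8, Σ1 = 4.
For Aᵀq: Σr^2·q = -20803, Σr·q = -2025, Σq = -235.
Inverting the 3×3 Gram matrix, [c₂, c₁, c₀]ᵀ = [-212979/105698, -42859/105698, -21/41]ᵀ.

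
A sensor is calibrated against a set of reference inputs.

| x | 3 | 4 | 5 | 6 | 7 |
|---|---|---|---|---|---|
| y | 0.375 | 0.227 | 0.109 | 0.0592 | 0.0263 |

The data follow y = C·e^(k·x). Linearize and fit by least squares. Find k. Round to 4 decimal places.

k = -0.6659

With ln yᵢ as the transformed response and xᵢ as the regressor:
Σx = 25.0000, Σ(x)² = 135.0000, Σln y = -11.1451, Σx·ln y = -62.3841.
Equations: 135.0000·k + 25.0000·ln C = -62.3841;  25.0000·k + 5·ln C = -11.1451.
Solving (det = 50.0000): k = -0.66587, ln C = 1.10036.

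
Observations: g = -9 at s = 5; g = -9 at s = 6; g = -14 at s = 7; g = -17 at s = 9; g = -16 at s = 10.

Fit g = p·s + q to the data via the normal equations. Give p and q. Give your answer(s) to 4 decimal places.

p = -1.6860, q = -0.5233

Forming XᵀX = [[291, 37]; [37, 5]] and Xᵀg = [-510, -65]ᵀ gives XᵀX·[p, q]ᵀ = Xᵀg.
Determinant 291·5 − 37² = 86.
p = ((-510)·5 − 37·(-65))/86 = -145/86; q = (291·(-65) − 37·(-510))/86 = -45/86.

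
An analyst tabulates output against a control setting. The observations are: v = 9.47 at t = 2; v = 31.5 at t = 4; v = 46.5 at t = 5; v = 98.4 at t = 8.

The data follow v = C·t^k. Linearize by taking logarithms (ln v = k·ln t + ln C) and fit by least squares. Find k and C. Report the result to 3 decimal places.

k = 1.694, C = 2.970

Taking logs, ln v = k·ln t + ln C, so regress ln v on ln t.
Σln t = 5.7683, Σ(ln t)² = 9.3166, Σln v = 14.1266, Σln t·ln v = 22.0630.
Equations: 9.3166·k + 5.7683·ln C = 22.0630;  5.7683·k + 4·ln C = 14.1266.
Slope k = (n·Σln t·ln v − Σln t·Σln v)/(n·Σ(ln t)² − (Σln t)²) = (4·22.0630 − 5.7683·14.1266)/3.9930 = 1.69424; ln C = (Σln v − k·Σln t)/n = 1.08842, so C = exp(1.08842) = 2.96957.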